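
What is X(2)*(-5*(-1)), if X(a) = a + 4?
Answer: 30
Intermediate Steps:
X(a) = 4 + a
X(2)*(-5*(-1)) = (4 + 2)*(-5*(-1)) = 6*5 = 30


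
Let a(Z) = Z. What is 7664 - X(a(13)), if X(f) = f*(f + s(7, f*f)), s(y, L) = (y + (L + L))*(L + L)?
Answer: -1508435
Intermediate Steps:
s(y, L) = 2*L*(y + 2*L) (s(y, L) = (y + 2*L)*(2*L) = 2*L*(y + 2*L))
X(f) = f*(f + 2*f**2*(7 + 2*f**2)) (X(f) = f*(f + 2*(f*f)*(7 + 2*(f*f))) = f*(f + 2*f**2*(7 + 2*f**2)))
7664 - X(a(13)) = 7664 - 13**2*(1 + 4*13**3 + 14*13) = 7664 - 169*(1 + 4*2197 + 182) = 7664 - 169*(1 + 8788 + 182) = 7664 - 169*8971 = 7664 - 1*1516099 = 7664 - 1516099 = -1508435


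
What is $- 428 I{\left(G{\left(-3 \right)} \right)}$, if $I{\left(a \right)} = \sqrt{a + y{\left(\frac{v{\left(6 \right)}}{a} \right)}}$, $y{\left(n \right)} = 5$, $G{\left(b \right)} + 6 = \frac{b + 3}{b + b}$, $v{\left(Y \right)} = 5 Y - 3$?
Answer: $- 428 i \approx - 428.0 i$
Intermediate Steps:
$v{\left(Y \right)} = -3 + 5 Y$
$G{\left(b \right)} = -6 + \frac{3 + b}{2 b}$ ($G{\left(b \right)} = -6 + \frac{b + 3}{b + b} = -6 + \frac{3 + b}{2 b}$)
$I{\left(a \right)} = \sqrt{5 + a}$ ($I{\left(a \right)} = \sqrt{a + 5} = \sqrt{5 + a}$)
$- 428 I{\left(G{\left(-3 \right)} \right)} = - 428 \sqrt{5 + \frac{3 - -33}{2 \left(-3\right)}} = - 428 \sqrt{5 + \frac{1}{2} \left(- \frac{1}{3}\right) \left(3 + 33\right)} = - 428 \sqrt{5 + \frac{1}{2} \left(- \frac{1}{3}\right) 36} = - 428 \sqrt{5 - 6} = - 428 \sqrt{-1} = - 428 i$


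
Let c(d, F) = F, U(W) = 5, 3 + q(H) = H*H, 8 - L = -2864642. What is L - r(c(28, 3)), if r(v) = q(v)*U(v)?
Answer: 2864620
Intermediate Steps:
L = 2864650 (L = 8 - 1*(-2864642) = 8 + 2864642 = 2864650)
q(H) = -3 + H**2 (q(H) = -3 + H*H = -3 + H**2)
r(v) = -15 + 5*v**2 (r(v) = (-3 + v**2)*5 = -15 + 5*v**2)
L - r(c(28, 3)) = 2864650 - (-15 + 5*3**2) = 2864650 - (-15 + 5*9) = 2864650 - (-15 + 45) = 2864650 - 1*30 = 2864650 - 30 = 2864620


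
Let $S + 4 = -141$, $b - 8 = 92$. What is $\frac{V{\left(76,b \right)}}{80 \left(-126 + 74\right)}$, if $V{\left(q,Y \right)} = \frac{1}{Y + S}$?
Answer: $\frac{1}{187200} \approx 5.3419 \cdot 10^{-6}$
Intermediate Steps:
$b = 100$ ($b = 8 + 92 = 100$)
$S = -145$ ($S = -4 - 141 = -145$)
$V{\left(q,Y \right)} = \frac{1}{-145 + Y}$ ($V{\left(q,Y \right)} = \frac{1}{Y - 145} = \frac{1}{-145 + Y}$)
$\frac{V{\left(76,b \right)}}{80 \left(-126 + 74\right)} = \frac{1}{\left(-145 + 100\right) 80 \left(-126 + 74\right)} = \frac{1}{\left(-45\right) 80 \left(-52\right)} = - \frac{1}{45 \left(-4160\right)} = \left(- \frac{1}{45}\right) \left(- \frac{1}{4160}\right) = \frac{1}{187200}$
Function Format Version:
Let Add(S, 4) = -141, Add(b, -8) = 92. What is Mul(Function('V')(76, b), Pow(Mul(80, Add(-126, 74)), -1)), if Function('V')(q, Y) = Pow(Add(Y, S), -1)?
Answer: Rational(1, 187200) ≈ 5.3419e-6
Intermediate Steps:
b = 100 (b = Add(8, 92) = 100)
S = -145 (S = Add(-4, -141) = -145)
Function('V')(q, Y) = Pow(Add(-145, Y), -1) (Function('V')(q, Y) = Pow(Add(Y, -145), -1) = Pow(Add(-145, Y), -1))
Mul(Function('V')(76, b), Pow(Mul(80, Add(-126, 74)), -1)) = Mul(Pow(Add(-145, 100), -1), Pow(Mul(80, Add(-126, 74)), -1)) = Mul(Pow(-45, -1), Pow(Mul(80, -52), -1)) = Mul(Rational(-1, 45), Pow(-4160, -1)) = Mul(Rational(-1, 45), Rational(-1, 4160)) = Rational(1, 187200)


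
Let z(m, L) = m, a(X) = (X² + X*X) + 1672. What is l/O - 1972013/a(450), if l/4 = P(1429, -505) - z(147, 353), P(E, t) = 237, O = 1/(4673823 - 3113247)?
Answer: 228471320733907/406672 ≈ 5.6181e+8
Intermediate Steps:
O = 1/1560576 ≈ 6.4079e-7
a(X) = 1672 + 2*X² (a(X) = (X² + X²) + 1672 = 2*X² + 1672 = 1672 + 2*X²)
l = 360 (l = 4*(237 - 1*147) = 4*(237 - 147) = 4*90 = 360)
l/O - 1972013/a(450) = 360/(1/1560576) - 1972013/(1672 + 2*450²) = 360*1560576 - 1972013/(1672 + 2*202500) = 561807360 - 1972013/(1672 + 405000) = 561807360 - 1972013/406672 = 228471320733907/406672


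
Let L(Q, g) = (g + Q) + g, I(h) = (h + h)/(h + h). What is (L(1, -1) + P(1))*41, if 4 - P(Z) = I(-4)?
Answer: 82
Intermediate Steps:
I(h) = 1 (I(h) = (2*h)/((2*h)) = (2*h)*(1/(2*h)) = 1)
L(Q, g) = Q + 2*g (L(Q, g) = (Q + g) + g = Q + 2*g)
P(Z) = 3 (P(Z) = 4 - 1*1 = 4 - 1 = 3)
(L(1, -1) + P(1))*41 = ((1 + 2*(-1)) + 3)*41 = ((1 - 2) + 3)*41 = (-1 + 3)*41 = 2*41 = 82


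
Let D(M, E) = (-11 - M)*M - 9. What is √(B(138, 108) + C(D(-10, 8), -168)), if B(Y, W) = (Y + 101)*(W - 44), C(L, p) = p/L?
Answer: 2*√3782 ≈ 123.00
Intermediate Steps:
D(M, E) = -9 + M*(-11 - M) (D(M, E) = M*(-11 - M) - 9 = -9 + M*(-11 - M))
B(Y, W) = (-44 + W)*(101 + Y) (B(Y, W) = (101 + Y)*(-44 + W) = (-44 + W)*(101 + Y))
√(B(138, 108) + C(D(-10, 8), -168)) = √((-4444 - 44*138 + 101*108 + 108*138) - 168/(-9 - 1*(-10)² - 11*(-10))) = √((-4444 - 6072 + 10908 + 14904) - 168/(-9 - 1*100 + 110)) = √(15296 - 168/(-9 - 100 + 110)) = √(15296 - 168/1) = √(15296 - 168*1) = √(15296 - 168) = √15128 = 2*√3782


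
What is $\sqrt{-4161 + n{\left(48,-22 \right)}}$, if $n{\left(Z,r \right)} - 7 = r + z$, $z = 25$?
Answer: $i \sqrt{4151} \approx 64.428 i$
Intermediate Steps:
$n{\left(Z,r \right)} = 32 + r$ ($n{\left(Z,r \right)} = 7 + \left(r + 25\right) = 7 + \left(25 + r\right) = 32 + r$)
$\sqrt{-4161 + n{\left(48,-22 \right)}} = \sqrt{-4161 + \left(32 - 22\right)} = \sqrt{-4161 + 10} = \sqrt{-4151} = i \sqrt{4151}$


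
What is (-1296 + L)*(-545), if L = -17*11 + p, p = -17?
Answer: 817500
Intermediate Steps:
L = -204 (L = -17*11 - 17 = -187 - 17 = -204)
(-1296 + L)*(-545) = (-1296 - 204)*(-545) = -1500*(-545) = 817500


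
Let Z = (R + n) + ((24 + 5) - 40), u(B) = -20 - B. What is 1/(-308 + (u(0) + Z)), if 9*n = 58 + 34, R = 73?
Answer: -9/2302 ≈ -0.0039096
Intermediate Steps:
n = 92/9 (n = (58 + 34)/9 = (⅑)*92 = 92/9 ≈ 10.222)
Z = 650/9 (Z = (73 + 92/9) + ((24 + 5) - 40) = 749/9 + (29 - 40) = 749/9 - 11 = 650/9 ≈ 72.222)
1/(-308 + (u(0) + Z)) = 1/(-308 + ((-20 - 1*0) + 650/9)) = 1/(-308 + ((-20 + 0) + 650/9)) = 1/(-308 + (-20 + 650/9)) = 1/(-308 + 470/9) = 1/(-2302/9) = -9/2302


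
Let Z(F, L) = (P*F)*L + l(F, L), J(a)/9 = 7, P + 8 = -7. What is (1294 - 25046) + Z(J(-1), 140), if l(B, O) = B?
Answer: -155989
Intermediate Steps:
P = -15 (P = -8 - 7 = -15)
J(a) = 63 (J(a) = 9*7 = 63)
Z(F, L) = F - 15*F*L (Z(F, L) = (-15*F)*L + F = -15*F*L + F = F - 15*F*L)
(1294 - 25046) + Z(J(-1), 140) = (1294 - 25046) + 63*(1 - 15*140) = -23752 + 63*(1 - 2100) = -23752 + 63*(-2099) = -23752 - 132237 = -155989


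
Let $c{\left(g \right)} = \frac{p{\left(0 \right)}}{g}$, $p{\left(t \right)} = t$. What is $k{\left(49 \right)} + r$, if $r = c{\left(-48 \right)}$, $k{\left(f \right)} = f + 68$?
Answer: $117$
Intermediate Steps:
$k{\left(f \right)} = 68 + f$
$c{\left(g \right)} = 0$ ($c{\left(g \right)} = \frac{0}{g} = 0$)
$r = 0$
$k{\left(49 \right)} + r = \left(68 + 49\right) + 0 = 117 + 0 = 117$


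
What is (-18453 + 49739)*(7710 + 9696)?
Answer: 544564116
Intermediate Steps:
(-18453 + 49739)*(7710 + 9696) = 31286*17406 = 544564116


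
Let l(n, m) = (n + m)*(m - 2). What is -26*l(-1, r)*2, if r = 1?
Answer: 0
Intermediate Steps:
l(n, m) = (-2 + m)*(m + n) (l(n, m) = (m + n)*(-2 + m) = (-2 + m)*(m + n))
-26*l(-1, r)*2 = -26*(1² - 2*1 - 2*(-1) + 1*(-1))*2 = -26*(1 - 2 + 2 - 1)*2 = -26*0*2 = 0*2 = 0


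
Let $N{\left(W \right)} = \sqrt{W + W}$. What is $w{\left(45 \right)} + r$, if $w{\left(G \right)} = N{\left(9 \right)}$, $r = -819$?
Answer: $-819 + 3 \sqrt{2} \approx -814.76$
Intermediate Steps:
$N{\left(W \right)} = \sqrt{2} \sqrt{W}$ ($N{\left(W \right)} = \sqrt{2 W} = \sqrt{2} \sqrt{W}$)
$w{\left(G \right)} = 3 \sqrt{2}$ ($w{\left(G \right)} = \sqrt{2} \sqrt{9} = \sqrt{2} \cdot 3 = 3 \sqrt{2}$)
$w{\left(45 \right)} + r = 3 \sqrt{2} - 819 = -819 + 3 \sqrt{2}$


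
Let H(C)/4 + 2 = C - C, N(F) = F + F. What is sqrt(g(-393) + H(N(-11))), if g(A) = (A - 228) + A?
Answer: I*sqrt(1022) ≈ 31.969*I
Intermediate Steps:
g(A) = -228 + 2*A (g(A) = (-228 + A) + A = -228 + 2*A)
N(F) = 2*F
H(C) = -8 (H(C) = -8 + 4*(C - C) = -8 + 4*0 = -8 + 0 = -8)
sqrt(g(-393) + H(N(-11))) = sqrt((-228 + 2*(-393)) - 8) = sqrt((-228 - 786) - 8) = sqrt(-1014 - 8) = sqrt(-1022) = I*sqrt(1022)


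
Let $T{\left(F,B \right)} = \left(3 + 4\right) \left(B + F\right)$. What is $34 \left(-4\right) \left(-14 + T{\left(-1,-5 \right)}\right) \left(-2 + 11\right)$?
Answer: $68544$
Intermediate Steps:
$T{\left(F,B \right)} = 7 B + 7 F$ ($T{\left(F,B \right)} = 7 \left(B + F\right) = 7 B + 7 F$)
$34 \left(-4\right) \left(-14 + T{\left(-1,-5 \right)}\right) \left(-2 + 11\right) = 34 \left(-4\right) \left(-14 + \left(7 \left(-5\right) + 7 \left(-1\right)\right)\right) \left(-2 + 11\right) = - 136 \left(-14 - 42\right) 9 = - 136 \left(\left(-56\right) 9\right) = \left(-136\right) \left(-504\right) = 68544$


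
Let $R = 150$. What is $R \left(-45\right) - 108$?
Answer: $-6858$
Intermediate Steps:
$R \left(-45\right) - 108 = 150 \left(-45\right) - 108 = -6750 - 108 = -6858$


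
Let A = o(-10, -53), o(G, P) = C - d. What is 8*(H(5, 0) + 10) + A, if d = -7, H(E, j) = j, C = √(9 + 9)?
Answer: 87 + 3*√2 ≈ 91.243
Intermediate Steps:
C = 3*√2 (C = √18 = 3*√2 ≈ 4.2426)
o(G, P) = 7 + 3*√2 (o(G, P) = 3*√2 - 1*(-7) = 3*√2 + 7 = 7 + 3*√2)
A = 7 + 3*√2 ≈ 11.243
8*(H(5, 0) + 10) + A = 8*(0 + 10) + (7 + 3*√2) = 8*10 + (7 + 3*√2) = 80 + (7 + 3*√2) = 87 + 3*√2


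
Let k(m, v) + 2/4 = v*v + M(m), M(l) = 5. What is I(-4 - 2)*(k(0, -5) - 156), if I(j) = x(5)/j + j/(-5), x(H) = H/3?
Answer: -20999/180 ≈ -116.66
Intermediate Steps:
x(H) = H/3 (x(H) = H*(⅓) = H/3)
k(m, v) = 9/2 + v² (k(m, v) = -½ + (v*v + 5) = -½ + (v² + 5) = -½ + (5 + v²) = 9/2 + v²)
I(j) = -j/5 + 5/(3*j) (I(j) = ((⅓)*5)/j + j/(-5) = 5/(3*j) + j*(-⅕) = 5/(3*j) - j/5 = -j/5 + 5/(3*j))
I(-4 - 2)*(k(0, -5) - 156) = (-(-4 - 2)/5 + 5/(3*(-4 - 2)))*((9/2 + (-5)²) - 156) = (-⅕*(-6) + (5/3)/(-6))*((9/2 + 25) - 156) = (6/5 + (5/3)*(-⅙))*(59/2 - 156) = (6/5 - 5/18)*(-253/2) = (83/90)*(-253/2) = -20999/180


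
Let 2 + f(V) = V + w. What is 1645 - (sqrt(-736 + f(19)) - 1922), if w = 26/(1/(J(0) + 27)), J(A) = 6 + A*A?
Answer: 3567 - sqrt(139) ≈ 3555.2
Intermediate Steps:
J(A) = 6 + A**2
w = 858 (w = 26/(1/((6 + 0**2) + 27)) = 26/(1/((6 + 0) + 27)) = 26/(1/(6 + 27)) = 26/(1/33) = 26*33 = 858)
f(V) = 856 + V (f(V) = -2 + (V + 858) = -2 + (858 + V) = 856 + V)
1645 - (sqrt(-736 + f(19)) - 1922) = 1645 - (sqrt(-736 + (856 + 19)) - 1922) = 1645 - (sqrt(-736 + 875) - 1922) = 1645 - (sqrt(139) - 1922) = 1645 - (-1922 + sqrt(139)) = 1645 + (1922 - sqrt(139)) = 3567 - sqrt(139)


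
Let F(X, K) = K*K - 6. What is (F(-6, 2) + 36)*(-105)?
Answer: -3570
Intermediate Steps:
F(X, K) = -6 + K² (F(X, K) = K² - 6 = -6 + K²)
(F(-6, 2) + 36)*(-105) = ((-6 + 2²) + 36)*(-105) = ((-6 + 4) + 36)*(-105) = (-2 + 36)*(-105) = 34*(-105) = -3570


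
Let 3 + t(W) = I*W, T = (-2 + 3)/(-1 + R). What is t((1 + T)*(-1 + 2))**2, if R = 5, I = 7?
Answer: 529/16 ≈ 33.063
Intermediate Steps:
T = 1/4 (T = (-2 + 3)/(-1 + 5) = 1/4 ≈ 0.25000)
t(W) = -3 + 7*W
t((1 + T)*(-1 + 2))**2 = (-3 + 7*((1 + 1/4)*(-1 + 2)))**2 = (-3 + 7*((5/4)*1))**2 = (-3 + 7*(5/4))**2 = (-3 + 35/4)**2 = (23/4)**2 = 529/16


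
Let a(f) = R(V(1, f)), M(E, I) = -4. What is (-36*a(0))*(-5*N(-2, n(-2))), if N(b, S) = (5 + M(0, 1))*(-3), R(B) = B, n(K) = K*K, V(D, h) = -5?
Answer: 2700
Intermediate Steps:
n(K) = K²
a(f) = -5
N(b, S) = -3 (N(b, S) = (5 - 4)*(-3) = 1*(-3) = -3)
(-36*a(0))*(-5*N(-2, n(-2))) = (-36*(-5))*(-5*(-3)) = 180*15 = 2700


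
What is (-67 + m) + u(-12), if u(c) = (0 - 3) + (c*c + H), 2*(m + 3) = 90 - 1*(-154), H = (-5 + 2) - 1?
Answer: 189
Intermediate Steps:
H = -4 (H = -3 - 1 = -4)
m = 119 (m = -3 + (90 - 1*(-154))/2 = -3 + (90 + 154)/2 = -3 + (½)*244 = -3 + 122 = 119)
u(c) = -7 + c² (u(c) = (0 - 3) + (c*c - 4) = -3 + (c² - 4) = -3 + (-4 + c²) = -7 + c²)
(-67 + m) + u(-12) = (-67 + 119) + (-7 + (-12)²) = 52 + (-7 + 144) = 52 + 137 = 189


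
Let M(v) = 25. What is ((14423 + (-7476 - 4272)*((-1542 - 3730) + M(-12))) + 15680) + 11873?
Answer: 61683732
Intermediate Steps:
((14423 + (-7476 - 4272)*((-1542 - 3730) + M(-12))) + 15680) + 11873 = ((14423 + (-7476 - 4272)*((-1542 - 3730) + 25)) + 15680) + 11873 = ((14423 - 11748*(-5272 + 25)) + 15680) + 11873 = ((14423 - 11748*(-5247)) + 15680) + 11873 = ((14423 + 61641756) + 15680) + 11873 = (61656179 + 15680) + 11873 = 61671859 + 11873 = 61683732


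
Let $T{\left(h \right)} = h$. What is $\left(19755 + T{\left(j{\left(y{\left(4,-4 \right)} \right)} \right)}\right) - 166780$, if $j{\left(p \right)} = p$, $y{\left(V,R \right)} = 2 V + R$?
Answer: $-147021$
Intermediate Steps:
$y{\left(V,R \right)} = R + 2 V$
$\left(19755 + T{\left(j{\left(y{\left(4,-4 \right)} \right)} \right)}\right) - 166780 = \left(19755 + \left(-4 + 2 \cdot 4\right)\right) - 166780 = \left(19755 + \left(-4 + 8\right)\right) - 166780 = \left(19755 + 4\right) - 166780 = 19759 - 166780 = -147021$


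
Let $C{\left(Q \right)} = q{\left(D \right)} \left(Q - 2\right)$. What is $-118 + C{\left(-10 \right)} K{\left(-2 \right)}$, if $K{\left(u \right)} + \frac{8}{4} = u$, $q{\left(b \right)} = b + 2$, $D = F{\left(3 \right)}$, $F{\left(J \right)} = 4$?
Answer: $170$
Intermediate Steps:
$D = 4$
$q{\left(b \right)} = 2 + b$
$K{\left(u \right)} = -2 + u$
$C{\left(Q \right)} = -12 + 6 Q$ ($C{\left(Q \right)} = \left(2 + 4\right) \left(Q - 2\right) = 6 \left(-2 + Q\right) = -12 + 6 Q$)
$-118 + C{\left(-10 \right)} K{\left(-2 \right)} = -118 + \left(-12 + 6 \left(-10\right)\right) \left(-2 - 2\right) = -118 + \left(-12 - 60\right) \left(-4\right) = -118 - -288 = -118 + 288 = 170$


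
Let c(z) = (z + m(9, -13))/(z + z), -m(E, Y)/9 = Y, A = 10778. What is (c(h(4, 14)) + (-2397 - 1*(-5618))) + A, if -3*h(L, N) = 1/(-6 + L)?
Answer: 28701/2 ≈ 14351.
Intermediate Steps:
m(E, Y) = -9*Y
h(L, N) = -1/(3*(-6 + L))
c(z) = (117 + z)/(2*z) (c(z) = (z - 9*(-13))/(z + z) = (z + 117)/((2*z)) = (117 + z)*(1/(2*z)) = (117 + z)/(2*z))
(c(h(4, 14)) + (-2397 - 1*(-5618))) + A = ((117 - 1/(-18 + 3*4))/(2*((-1/(-18 + 3*4)))) + (-2397 - 1*(-5618))) + 10778 = ((117 - 1/(-18 + 12))/(2*((-1/(-18 + 12)))) + (-2397 + 5618)) + 10778 = ((117 - 1/(-6))/(2*((-1/(-6)))) + 3221) + 10778 = ((117 - 1*(-⅙))/(2*((-1*(-⅙)))) + 3221) + 10778 = ((117 + ⅙)/(2*(⅙)) + 3221) + 10778 = ((½)*6*(703/6) + 3221) + 10778 = (703/2 + 3221) + 10778 = 7145/2 + 10778 = 28701/2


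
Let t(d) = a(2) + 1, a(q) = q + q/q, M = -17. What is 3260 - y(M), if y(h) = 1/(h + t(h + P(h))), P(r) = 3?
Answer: 42381/13 ≈ 3260.1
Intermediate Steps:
a(q) = 1 + q (a(q) = q + 1 = 1 + q)
t(d) = 4 (t(d) = (1 + 2) + 1 = 3 + 1 = 4)
y(h) = 1/(4 + h) (y(h) = 1/(h + 4) = 1/(4 + h))
3260 - y(M) = 3260 - 1/(4 - 17) = 3260 - 1/(-13) = 3260 - 1*(-1/13) = 3260 + 1/13 = 42381/13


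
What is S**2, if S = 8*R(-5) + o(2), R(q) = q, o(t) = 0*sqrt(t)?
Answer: 1600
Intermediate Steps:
o(t) = 0
S = -40 (S = 8*(-5) + 0 = -40 + 0 = -40)
S**2 = (-40)**2 = 1600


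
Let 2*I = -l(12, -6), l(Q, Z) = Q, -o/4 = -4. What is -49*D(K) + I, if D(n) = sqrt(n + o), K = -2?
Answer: -6 - 49*sqrt(14) ≈ -189.34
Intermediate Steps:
o = 16 (o = -4*(-4) = 16)
I = -6 (I = (-1*12)/2 = (1/2)*(-12) = -6)
D(n) = sqrt(16 + n) (D(n) = sqrt(n + 16) = sqrt(16 + n))
-49*D(K) + I = -49*sqrt(16 - 2) - 6 = -49*sqrt(14) - 6 = -6 - 49*sqrt(14)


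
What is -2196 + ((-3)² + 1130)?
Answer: -1057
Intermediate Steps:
-2196 + ((-3)² + 1130) = -2196 + (9 + 1130) = -2196 + 1139 = -1057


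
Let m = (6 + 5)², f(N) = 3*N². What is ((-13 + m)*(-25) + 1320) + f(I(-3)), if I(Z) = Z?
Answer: -1353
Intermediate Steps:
m = 121 (m = 11² = 121)
((-13 + m)*(-25) + 1320) + f(I(-3)) = ((-13 + 121)*(-25) + 1320) + 3*(-3)² = (108*(-25) + 1320) + 3*9 = (-2700 + 1320) + 27 = -1380 + 27 = -1353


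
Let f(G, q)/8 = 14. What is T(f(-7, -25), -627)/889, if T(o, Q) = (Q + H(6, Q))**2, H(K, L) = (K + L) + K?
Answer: 1542564/889 ≈ 1735.2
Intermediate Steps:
f(G, q) = 112 (f(G, q) = 8*14 = 112)
H(K, L) = L + 2*K
T(o, Q) = (12 + 2*Q)**2 (T(o, Q) = (Q + (Q + 2*6))**2 = (Q + (Q + 12))**2 = (Q + (12 + Q))**2 = (12 + 2*Q)**2)
T(f(-7, -25), -627)/889 = (4*(6 - 627)**2)/889 = (4*(-621)**2)*(1/889) = (4*385641)*(1/889) = 1542564*(1/889) = 1542564/889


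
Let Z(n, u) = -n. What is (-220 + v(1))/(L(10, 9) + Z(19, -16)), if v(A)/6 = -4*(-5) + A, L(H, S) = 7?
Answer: 47/6 ≈ 7.8333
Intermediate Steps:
v(A) = 120 + 6*A (v(A) = 6*(-4*(-5) + A) = 6*(20 + A) = 120 + 6*A)
(-220 + v(1))/(L(10, 9) + Z(19, -16)) = (-220 + (120 + 6*1))/(7 - 1*19) = (-220 + (120 + 6))/(7 - 19) = (-220 + 126)/(-12) = -94*(-1/12) = 47/6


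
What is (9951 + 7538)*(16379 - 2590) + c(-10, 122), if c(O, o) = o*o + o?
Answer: 241170827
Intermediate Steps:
c(O, o) = o + o² (c(O, o) = o² + o = o + o²)
(9951 + 7538)*(16379 - 2590) + c(-10, 122) = (9951 + 7538)*(16379 - 2590) + 122*(1 + 122) = 17489*13789 + 122*123 = 241155821 + 15006 = 241170827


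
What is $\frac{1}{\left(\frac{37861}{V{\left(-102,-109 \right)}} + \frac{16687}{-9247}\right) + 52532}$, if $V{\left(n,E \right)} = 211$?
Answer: $\frac{1951117}{102842657954} \approx 1.8972 \cdot 10^{-5}$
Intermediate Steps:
$\frac{1}{\left(\frac{37861}{V{\left(-102,-109 \right)}} + \frac{16687}{-9247}\right) + 52532} = \frac{1}{\left(\frac{37861}{211} + \frac{16687}{-9247}\right) + 52532} = \frac{1}{\left(37861 \cdot \frac{1}{211} + 16687 \left(- \frac{1}{9247}\right)\right) + 52532} = \frac{1}{\left(\frac{37861}{211} - \frac{16687}{9247}\right) + 52532} = \frac{1}{\frac{346579710}{1951117} + 52532} = \frac{1}{\frac{102842657954}{1951117}} = \frac{1951117}{102842657954}$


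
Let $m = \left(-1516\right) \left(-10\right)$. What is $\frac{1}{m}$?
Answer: $\frac{1}{15160} \approx 6.5963 \cdot 10^{-5}$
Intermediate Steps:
$m = 15160$
$\frac{1}{m} = \frac{1}{15160}$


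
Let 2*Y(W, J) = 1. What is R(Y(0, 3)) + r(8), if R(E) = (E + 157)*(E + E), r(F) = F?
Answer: 331/2 ≈ 165.50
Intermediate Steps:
Y(W, J) = 1/2 (Y(W, J) = (1/2)*1 = 1/2)
R(E) = 2*E*(157 + E) (R(E) = (157 + E)*(2*E) = 2*E*(157 + E))
R(Y(0, 3)) + r(8) = 2*(1/2)*(157 + 1/2) + 8 = 2*(1/2)*(315/2) + 8 = 315/2 + 8 = 331/2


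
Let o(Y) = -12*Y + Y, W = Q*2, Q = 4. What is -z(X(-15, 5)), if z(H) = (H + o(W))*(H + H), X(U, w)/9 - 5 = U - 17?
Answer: -160866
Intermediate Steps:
W = 8 (W = 4*2 = 8)
X(U, w) = -108 + 9*U (X(U, w) = 45 + 9*(U - 17) = 45 + 9*(-17 + U) = 45 + (-153 + 9*U) = -108 + 9*U)
o(Y) = -11*Y
z(H) = 2*H*(-88 + H) (z(H) = (H - 11*8)*(H + H) = (H - 88)*(2*H) = (-88 + H)*(2*H) = 2*H*(-88 + H))
-z(X(-15, 5)) = -2*(-108 + 9*(-15))*(-88 + (-108 + 9*(-15))) = -2*(-108 - 135)*(-88 + (-108 - 135)) = -2*(-243)*(-88 - 243) = -2*(-243)*(-331) = -1*160866 = -160866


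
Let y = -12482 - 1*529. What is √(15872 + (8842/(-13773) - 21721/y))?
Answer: √56636408646813972729/59733501 ≈ 125.99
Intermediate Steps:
y = -13011 (y = -12482 - 529 = -13011)
√(15872 + (8842/(-13773) - 21721/y)) = √(15872 + (8842/(-13773) - 21721/(-13011))) = √(15872 + (8842*(-1/13773) - 21721*(-1/13011))) = √(15872 + (-8842/13773 + 21721/13011)) = √(15872 + 61373357/59733501) = √(948151501229/59733501) = √56636408646813972729/59733501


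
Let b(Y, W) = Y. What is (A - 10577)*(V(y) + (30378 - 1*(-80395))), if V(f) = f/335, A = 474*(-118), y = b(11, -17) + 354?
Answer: -493620752776/67 ≈ -7.3675e+9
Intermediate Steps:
y = 365 (y = 11 + 354 = 365)
A = -55932
V(f) = f/335 (V(f) = f*(1/335) = f/335)
(A - 10577)*(V(y) + (30378 - 1*(-80395))) = (-55932 - 10577)*((1/335)*365 + (30378 - 1*(-80395))) = -66509*(73/67 + (30378 + 80395)) = -66509*(73/67 + 110773) = -66509*7421864/67 = -493620752776/67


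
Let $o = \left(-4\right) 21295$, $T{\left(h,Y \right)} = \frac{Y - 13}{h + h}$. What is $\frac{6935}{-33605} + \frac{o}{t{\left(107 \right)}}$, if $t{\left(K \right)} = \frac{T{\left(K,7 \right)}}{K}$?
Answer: $\frac{6554492732059}{20163} \approx 3.2508 \cdot 10^{8}$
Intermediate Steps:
$T{\left(h,Y \right)} = \frac{-13 + Y}{2 h}$
$o = -85180$
$t{\left(K \right)} = - \frac{3}{K^{2}}$ ($t{\left(K \right)} = \frac{\frac{1}{2} \frac{1}{K} \left(-13 + 7\right)}{K} = \frac{\frac{1}{2} \frac{1}{K} \left(-6\right)}{K} = \frac{\left(-3\right) \frac{1}{K}}{K} = - \frac{3}{K^{2}}$)
$\frac{6935}{-33605} + \frac{o}{t{\left(107 \right)}} = \frac{6935}{-33605} - \frac{85180}{\left(-3\right) \frac{1}{11449}} = 6935 \left(- \frac{1}{33605}\right) - \frac{85180}{\left(-3\right) \frac{1}{11449}} = - \frac{1387}{6721} - \frac{85180}{- \frac{3}{11449}} = - \frac{1387}{6721} - - \frac{975225820}{3} = - \frac{1387}{6721} + \frac{975225820}{3} = \frac{6554492732059}{20163}$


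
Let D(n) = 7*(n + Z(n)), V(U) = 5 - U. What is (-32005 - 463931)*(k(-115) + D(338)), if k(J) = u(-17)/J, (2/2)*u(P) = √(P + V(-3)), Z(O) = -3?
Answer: -1162969920 + 1487808*I/115 ≈ -1.163e+9 + 12937.0*I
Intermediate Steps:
u(P) = √(8 + P) (u(P) = √(P + (5 - 1*(-3))) = √(P + (5 + 3)) = √(P + 8) = √(8 + P))
D(n) = -21 + 7*n (D(n) = 7*(n - 3) = 7*(-3 + n) = -21 + 7*n)
k(J) = 3*I/J (k(J) = √(8 - 17)/J = √(-9)/J = (3*I)/J = 3*I/J)
(-32005 - 463931)*(k(-115) + D(338)) = (-32005 - 463931)*(3*I/(-115) + (-21 + 7*338)) = -495936*(3*I*(-1/115) + (-21 + 2366)) = -495936*(-3*I/115 + 2345) = -495936*(2345 - 3*I/115) = -1162969920 + 1487808*I/115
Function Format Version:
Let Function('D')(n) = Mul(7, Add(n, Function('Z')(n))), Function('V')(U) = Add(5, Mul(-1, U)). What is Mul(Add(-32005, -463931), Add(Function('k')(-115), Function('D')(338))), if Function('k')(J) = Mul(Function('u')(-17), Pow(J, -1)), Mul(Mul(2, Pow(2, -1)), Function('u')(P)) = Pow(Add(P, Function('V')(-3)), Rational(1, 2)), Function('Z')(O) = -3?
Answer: Add(-1162969920, Mul(Rational(1487808, 115), I)) ≈ Add(-1.1630e+9, Mul(12937., I))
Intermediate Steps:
Function('u')(P) = Pow(Add(8, P), Rational(1, 2)) (Function('u')(P) = Pow(Add(P, Add(5, Mul(-1, -3))), Rational(1, 2)) = Pow(Add(P, Add(5, 3)), Rational(1, 2)) = Pow(Add(P, 8), Rational(1, 2)) = Pow(Add(8, P), Rational(1, 2)))
Function('D')(n) = Add(-21, Mul(7, n)) (Function('D')(n) = Mul(7, Add(n, -3)) = Mul(7, Add(-3, n)) = Add(-21, Mul(7, n)))
Function('k')(J) = Mul(3, I, Pow(J, -1)) (Function('k')(J) = Mul(Pow(Add(8, -17), Rational(1, 2)), Pow(J, -1)) = Mul(Pow(-9, Rational(1, 2)), Pow(J, -1)) = Mul(Mul(3, I), Pow(J, -1)) = Mul(3, I, Pow(J, -1)))
Mul(Add(-32005, -463931), Add(Function('k')(-115), Function('D')(338))) = Mul(Add(-32005, -463931), Add(Mul(3, I, Pow(-115, -1)), Add(-21, Mul(7, 338)))) = Mul(-495936, Add(Mul(3, I, Rational(-1, 115)), Add(-21, 2366))) = Mul(-495936, Add(Mul(Rational(-3, 115), I), 2345)) = Mul(-495936, Add(2345, Mul(Rational(-3, 115), I))) = Add(-1162969920, Mul(Rational(1487808, 115), I))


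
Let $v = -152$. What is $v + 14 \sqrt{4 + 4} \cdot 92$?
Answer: $-152 + 2576 \sqrt{2} \approx 3491.0$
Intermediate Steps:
$v + 14 \sqrt{4 + 4} \cdot 92 = -152 + 14 \sqrt{4 + 4} \cdot 92 = -152 + 14 \sqrt{8} \cdot 92 = -152 + 14 \cdot 2 \sqrt{2} \cdot 92 = -152 + 28 \sqrt{2} \cdot 92 = -152 + 2576 \sqrt{2}$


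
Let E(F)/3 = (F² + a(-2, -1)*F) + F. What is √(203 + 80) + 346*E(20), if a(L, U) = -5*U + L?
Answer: 498240 + √283 ≈ 4.9826e+5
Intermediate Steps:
a(L, U) = L - 5*U
E(F) = 3*F² + 12*F (E(F) = 3*((F² + (-2 - 5*(-1))*F) + F) = 3*((F² + (-2 + 5)*F) + F) = 3*((F² + 3*F) + F) = 3*(F² + 4*F) = 3*F² + 12*F)
√(203 + 80) + 346*E(20) = √(203 + 80) + 346*(3*20*(4 + 20)) = √283 + 346*(3*20*24) = √283 + 346*1440 = √283 + 498240 = 498240 + √283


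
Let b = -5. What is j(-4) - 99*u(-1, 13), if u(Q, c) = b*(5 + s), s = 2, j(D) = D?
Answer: 3461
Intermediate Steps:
u(Q, c) = -35 (u(Q, c) = -5*(5 + 2) = -5*7 = -35)
j(-4) - 99*u(-1, 13) = -4 - 99*(-35) = -4 + 3465 = 3461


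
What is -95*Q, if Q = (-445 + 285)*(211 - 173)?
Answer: 577600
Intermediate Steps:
Q = -6080 (Q = -160*38 = -6080)
-95*Q = -95*(-6080) = 577600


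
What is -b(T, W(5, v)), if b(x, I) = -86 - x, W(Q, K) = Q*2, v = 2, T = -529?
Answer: -443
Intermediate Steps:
W(Q, K) = 2*Q
-b(T, W(5, v)) = -(-86 - 1*(-529)) = -(-86 + 529) = -1*443 = -443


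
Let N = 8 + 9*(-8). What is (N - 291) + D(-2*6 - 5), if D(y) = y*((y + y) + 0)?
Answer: 223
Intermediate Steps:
N = -64 (N = 8 - 72 = -64)
D(y) = 2*y² (D(y) = y*(2*y + 0) = y*(2*y) = 2*y²)
(N - 291) + D(-2*6 - 5) = (-64 - 291) + 2*(-2*6 - 5)² = -355 + 2*(-12 - 5)² = -355 + 2*(-17)² = -355 + 2*289 = -355 + 578 = 223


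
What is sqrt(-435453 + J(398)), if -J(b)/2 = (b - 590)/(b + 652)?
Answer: I*sqrt(533429477)/35 ≈ 659.89*I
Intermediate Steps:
J(b) = -2*(-590 + b)/(652 + b) (J(b) = -2*(b - 590)/(b + 652) = -2*(-590 + b)/(652 + b))
sqrt(-435453 + J(398)) = sqrt(-435453 + 2*(590 - 1*398)/(652 + 398)) = sqrt(-435453 + 2*(590 - 398)/1050) = sqrt(-435453 + 2*(1/1050)*192) = sqrt(-435453 + 64/175) = sqrt(-76204211/175) = I*sqrt(533429477)/35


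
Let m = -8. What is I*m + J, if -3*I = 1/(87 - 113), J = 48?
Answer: 1868/39 ≈ 47.897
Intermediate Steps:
I = 1/78 (I = -1/(3*(87 - 113)) = -⅓/(-26) = -⅓*(-1/26) = 1/78 ≈ 0.012821)
I*m + J = (1/78)*(-8) + 48 = -4/39 + 48 = 1868/39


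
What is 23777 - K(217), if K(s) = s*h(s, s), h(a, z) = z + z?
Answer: -70401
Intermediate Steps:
h(a, z) = 2*z
K(s) = 2*s² (K(s) = s*(2*s) = 2*s²)
23777 - K(217) = 23777 - 2*217² = 23777 - 2*47089 = 23777 - 1*94178 = 23777 - 94178 = -70401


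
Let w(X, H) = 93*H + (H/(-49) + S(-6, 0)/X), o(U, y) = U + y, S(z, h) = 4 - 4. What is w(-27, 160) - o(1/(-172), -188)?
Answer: 126965633/8428 ≈ 15065.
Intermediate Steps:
S(z, h) = 0
w(X, H) = 4556*H/49 (w(X, H) = 93*H + (H/(-49) + 0/X) = 93*H + (H*(-1/49) + 0) = 93*H + (-H/49 + 0) = 93*H - H/49 = 4556*H/49)
w(-27, 160) - o(1/(-172), -188) = (4556/49)*160 - (1/(-172) - 188) = 728960/49 - (-1/172 - 188) = 728960/49 - 1*(-32337/172) = 728960/49 + 32337/172 = 126965633/8428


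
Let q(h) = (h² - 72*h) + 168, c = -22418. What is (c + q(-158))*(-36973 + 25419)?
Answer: -162795860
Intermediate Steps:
q(h) = 168 + h² - 72*h
(c + q(-158))*(-36973 + 25419) = (-22418 + (168 + (-158)² - 72*(-158)))*(-36973 + 25419) = (-22418 + (168 + 24964 + 11376))*(-11554) = (-22418 + 36508)*(-11554) = 14090*(-11554) = -162795860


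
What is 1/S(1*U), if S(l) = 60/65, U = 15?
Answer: 13/12 ≈ 1.0833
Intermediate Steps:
S(l) = 12/13 (S(l) = 60*(1/65) = 12/13)
1/S(1*U) = 1/(12/13) = 13/12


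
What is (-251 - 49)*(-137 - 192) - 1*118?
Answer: 98582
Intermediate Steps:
(-251 - 49)*(-137 - 192) - 1*118 = -300*(-329) - 118 = 98700 - 118 = 98582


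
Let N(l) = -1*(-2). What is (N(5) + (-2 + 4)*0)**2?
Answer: 4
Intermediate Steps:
N(l) = 2
(N(5) + (-2 + 4)*0)**2 = (2 + (-2 + 4)*0)**2 = (2 + 2*0)**2 = (2 + 0)**2 = 2**2 = 4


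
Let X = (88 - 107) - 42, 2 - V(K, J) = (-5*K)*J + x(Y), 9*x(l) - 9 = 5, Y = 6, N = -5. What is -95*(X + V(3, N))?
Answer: 115900/9 ≈ 12878.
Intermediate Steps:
x(l) = 14/9 (x(l) = 1 + (⅑)*5 = 1 + 5/9 = 14/9)
V(K, J) = 4/9 + 5*J*K (V(K, J) = 2 - ((-5*K)*J + 14/9) = 2 - (-5*J*K + 14/9) = 2 - (14/9 - 5*J*K) = 2 + (-14/9 + 5*J*K) = 4/9 + 5*J*K)
X = -61 (X = -19 - 42 = -61)
-95*(X + V(3, N)) = -95*(-61 + (4/9 + 5*(-5)*3)) = -95*(-61 + (4/9 - 75)) = -95*(-61 - 671/9) = -95*(-1220/9) = 115900/9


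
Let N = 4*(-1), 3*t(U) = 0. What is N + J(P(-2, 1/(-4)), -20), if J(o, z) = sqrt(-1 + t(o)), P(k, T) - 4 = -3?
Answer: -4 + I ≈ -4.0 + 1.0*I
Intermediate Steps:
P(k, T) = 1 (P(k, T) = 4 - 3 = 1)
t(U) = 0 (t(U) = (1/3)*0 = 0)
N = -4
J(o, z) = I (J(o, z) = sqrt(-1 + 0) = sqrt(-1) = I)
N + J(P(-2, 1/(-4)), -20) = -4 + I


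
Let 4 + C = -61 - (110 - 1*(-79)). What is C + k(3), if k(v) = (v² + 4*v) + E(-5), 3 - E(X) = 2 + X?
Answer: -227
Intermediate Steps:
E(X) = 1 - X (E(X) = 3 - (2 + X) = 3 + (-2 - X) = 1 - X)
k(v) = 6 + v² + 4*v (k(v) = (v² + 4*v) + (1 - 1*(-5)) = (v² + 4*v) + (1 + 5) = (v² + 4*v) + 6 = 6 + v² + 4*v)
C = -254 (C = -4 + (-61 - (110 - 1*(-79))) = -4 + (-61 - (110 + 79)) = -4 + (-61 - 1*189) = -4 + (-61 - 189) = -4 - 250 = -254)
C + k(3) = -254 + (6 + 3² + 4*3) = -254 + (6 + 9 + 12) = -254 + 27 = -227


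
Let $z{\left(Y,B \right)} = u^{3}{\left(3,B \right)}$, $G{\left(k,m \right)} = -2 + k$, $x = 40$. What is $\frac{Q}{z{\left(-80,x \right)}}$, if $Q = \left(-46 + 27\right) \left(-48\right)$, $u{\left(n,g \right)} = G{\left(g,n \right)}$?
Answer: $\frac{6}{361} \approx 0.01662$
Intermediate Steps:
$u{\left(n,g \right)} = -2 + g$
$Q = 912$ ($Q = \left(-19\right) \left(-48\right) = 912$)
$z{\left(Y,B \right)} = \left(-2 + B\right)^{3}$
$\frac{Q}{z{\left(-80,x \right)}} = \frac{912}{\left(-2 + 40\right)^{3}} = \frac{912}{38^{3}} = \frac{912}{54872} = 912 \cdot \frac{1}{54872} = \frac{6}{361}$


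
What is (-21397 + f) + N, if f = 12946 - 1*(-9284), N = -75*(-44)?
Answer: 4133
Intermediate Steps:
N = 3300
f = 22230 (f = 12946 + 9284 = 22230)
(-21397 + f) + N = (-21397 + 22230) + 3300 = 833 + 3300 = 4133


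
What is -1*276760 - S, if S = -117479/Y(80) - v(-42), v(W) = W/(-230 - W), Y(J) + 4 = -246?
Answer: -1628724444/5875 ≈ -2.7723e+5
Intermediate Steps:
Y(J) = -250 (Y(J) = -4 - 246 = -250)
S = 2759444/5875 (S = -117479/(-250) - (-1)*(-42)/(230 - 42) = -117479*(-1/250) - (-1)*(-42)/188 = 117479/250 - (-1)*(-42)/188 = 117479/250 - 1*21/94 = 117479/250 - 21/94 = 2759444/5875 ≈ 469.69)
-1*276760 - S = -1*276760 - 1*2759444/5875 = -276760 - 2759444/5875 = -1628724444/5875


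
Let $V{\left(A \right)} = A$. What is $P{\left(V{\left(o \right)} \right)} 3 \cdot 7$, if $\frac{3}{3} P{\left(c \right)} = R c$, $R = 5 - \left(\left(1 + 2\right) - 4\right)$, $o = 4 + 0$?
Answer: $504$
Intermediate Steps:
$o = 4$
$R = 6$ ($R = 5 - \left(3 - 4\right) = 5 - -1 = 5 + 1 = 6$)
$P{\left(c \right)} = 6 c$
$P{\left(V{\left(o \right)} \right)} 3 \cdot 7 = 6 \cdot 4 \cdot 3 \cdot 7 = 24 \cdot 3 \cdot 7 = 72 \cdot 7 = 504$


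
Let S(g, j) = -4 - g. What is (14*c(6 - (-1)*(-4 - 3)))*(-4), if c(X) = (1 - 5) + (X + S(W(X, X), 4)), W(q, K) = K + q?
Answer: 392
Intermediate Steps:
c(X) = -8 - X (c(X) = (1 - 5) + (X + (-4 - (X + X))) = -4 + (X + (-4 - 2*X)) = -4 + (-4 - X) = -8 - X)
(14*c(6 - (-1)*(-4 - 3)))*(-4) = (14*(-8 - (6 - (-1)*(-4 - 3))))*(-4) = (14*(-8 - (6 - (-1)*(-7))))*(-4) = (14*(-8 - (6 - 1*7)))*(-4) = (14*(-8 - (6 - 7)))*(-4) = (14*(-8 - 1*(-1)))*(-4) = (14*(-8 + 1))*(-4) = (14*(-7))*(-4) = -98*(-4) = 392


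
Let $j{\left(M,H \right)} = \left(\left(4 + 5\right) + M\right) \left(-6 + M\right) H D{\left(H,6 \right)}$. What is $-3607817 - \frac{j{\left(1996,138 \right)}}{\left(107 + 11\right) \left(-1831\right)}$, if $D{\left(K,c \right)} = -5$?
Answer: $- \frac{391125395443}{108029} \approx -3.6206 \cdot 10^{6}$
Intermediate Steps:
$j{\left(M,H \right)} = - 5 H \left(-6 + M\right) \left(9 + M\right)$ ($j{\left(M,H \right)} = \left(\left(4 + 5\right) + M\right) \left(-6 + M\right) H \left(-5\right) = \left(9 + M\right) \left(-6 + M\right) H \left(-5\right) = \left(-6 + M\right) \left(9 + M\right) H \left(-5\right) = H \left(-6 + M\right) \left(9 + M\right) \left(-5\right) = - 5 H \left(-6 + M\right) \left(9 + M\right)$)
$-3607817 - \frac{j{\left(1996,138 \right)}}{\left(107 + 11\right) \left(-1831\right)} = -3607817 - \frac{5 \cdot 138 \left(54 - 1996^{2} - 5988\right)}{\left(107 + 11\right) \left(-1831\right)} = -3607817 - \frac{5 \cdot 138 \left(54 - 3984016 - 5988\right)}{118 \left(-1831\right)} = -3607817 - \frac{5 \cdot 138 \left(54 - 3984016 - 5988\right)}{-216058} = -3607817 - 5 \cdot 138 \left(-3989950\right) \left(- \frac{1}{216058}\right) = -3607817 - \left(-2753065500\right) \left(- \frac{1}{216058}\right) = -3607817 - \frac{1376532750}{108029} = - \frac{391125395443}{108029}$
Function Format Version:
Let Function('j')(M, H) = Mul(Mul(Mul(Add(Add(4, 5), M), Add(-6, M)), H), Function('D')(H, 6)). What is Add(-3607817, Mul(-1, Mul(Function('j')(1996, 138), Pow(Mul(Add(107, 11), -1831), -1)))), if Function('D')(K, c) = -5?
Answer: Rational(-391125395443, 108029) ≈ -3.6206e+6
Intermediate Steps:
Function('j')(M, H) = Mul(-5, H, Add(-6, M), Add(9, M)) (Function('j')(M, H) = Mul(Mul(Mul(Add(Add(4, 5), M), Add(-6, M)), H), -5) = Mul(Mul(Mul(Add(9, M), Add(-6, M)), H), -5) = Mul(Mul(Mul(Add(-6, M), Add(9, M)), H), -5) = Mul(Mul(H, Add(-6, M), Add(9, M)), -5) = Mul(-5, H, Add(-6, M), Add(9, M)))
Add(-3607817, Mul(-1, Mul(Function('j')(1996, 138), Pow(Mul(Add(107, 11), -1831), -1)))) = Add(-3607817, Mul(-1, Mul(Mul(5, 138, Add(54, Mul(-1, Pow(1996, 2)), Mul(-3, 1996))), Pow(Mul(Add(107, 11), -1831), -1)))) = Add(-3607817, Mul(-1, Mul(Mul(5, 138, Add(54, Mul(-1, 3984016), -5988)), Pow(Mul(118, -1831), -1)))) = Add(-3607817, Mul(-1, Mul(Mul(5, 138, Add(54, -3984016, -5988)), Pow(-216058, -1)))) = Add(-3607817, Mul(-1, Mul(Mul(5, 138, -3989950), Rational(-1, 216058)))) = Add(-3607817, Mul(-1, Mul(-2753065500, Rational(-1, 216058)))) = Add(-3607817, Mul(-1, Rational(1376532750, 108029))) = Add(-3607817, Rational(-1376532750, 108029)) = Rational(-391125395443, 108029)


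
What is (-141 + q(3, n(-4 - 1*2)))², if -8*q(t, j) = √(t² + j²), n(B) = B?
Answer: 1272429/64 + 423*√5/4 ≈ 20118.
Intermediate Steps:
q(t, j) = -√(j² + t²)/8 (q(t, j) = -√(t² + j²)/8 = -√(j² + t²)/8)
(-141 + q(3, n(-4 - 1*2)))² = (-141 - √((-4 - 1*2)² + 3²)/8)² = (-141 - √((-4 - 2)² + 9)/8)² = (-141 - √((-6)² + 9)/8)² = (-141 - √(36 + 9)/8)² = (-141 - 3*√5/8)²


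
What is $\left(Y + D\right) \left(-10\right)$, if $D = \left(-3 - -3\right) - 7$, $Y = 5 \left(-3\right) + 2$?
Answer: $200$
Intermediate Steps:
$Y = -13$ ($Y = -15 + 2 = -13$)
$D = -7$ ($D = \left(-3 + 3\right) - 7 = 0 - 7 = -7$)
$\left(Y + D\right) \left(-10\right) = \left(-13 - 7\right) \left(-10\right) = \left(-20\right) \left(-10\right) = 200$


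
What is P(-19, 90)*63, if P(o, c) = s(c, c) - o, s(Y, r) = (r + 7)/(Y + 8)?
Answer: 17631/14 ≈ 1259.4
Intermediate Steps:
s(Y, r) = (7 + r)/(8 + Y)
P(o, c) = -o + (7 + c)/(8 + c) (P(o, c) = (7 + c)/(8 + c) - o = -o + (7 + c)/(8 + c))
P(-19, 90)*63 = ((7 + 90 - 1*(-19)*(8 + 90))/(8 + 90))*63 = ((7 + 90 - 1*(-19)*98)/98)*63 = ((7 + 90 + 1862)/98)*63 = ((1/98)*1959)*63 = (1959/98)*63 = 17631/14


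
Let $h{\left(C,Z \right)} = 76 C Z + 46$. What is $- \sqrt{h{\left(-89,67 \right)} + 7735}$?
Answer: $- i \sqrt{445407} \approx - 667.39 i$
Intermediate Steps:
$h{\left(C,Z \right)} = 46 + 76 C Z$ ($h{\left(C,Z \right)} = 76 C Z + 46 = 46 + 76 C Z$)
$- \sqrt{h{\left(-89,67 \right)} + 7735} = - \sqrt{\left(46 + 76 \left(-89\right) 67\right) + 7735} = - \sqrt{\left(46 - 453188\right) + 7735} = - \sqrt{-453142 + 7735} = - \sqrt{-445407} = - i \sqrt{445407}$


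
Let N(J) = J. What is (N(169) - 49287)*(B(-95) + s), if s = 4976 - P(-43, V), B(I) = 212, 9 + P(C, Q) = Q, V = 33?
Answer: -253645352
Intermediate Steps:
P(C, Q) = -9 + Q
s = 4952 (s = 4976 - (-9 + 33) = 4976 - 1*24 = 4976 - 24 = 4952)
(N(169) - 49287)*(B(-95) + s) = (169 - 49287)*(212 + 4952) = -49118*5164 = -253645352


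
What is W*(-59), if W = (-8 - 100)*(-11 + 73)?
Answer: 395064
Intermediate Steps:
W = -6696 (W = -108*62 = -6696)
W*(-59) = -6696*(-59) = 395064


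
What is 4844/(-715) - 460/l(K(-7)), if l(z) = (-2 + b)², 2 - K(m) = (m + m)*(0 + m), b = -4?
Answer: -125821/6435 ≈ -19.553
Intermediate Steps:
K(m) = 2 - 2*m² (K(m) = 2 - (m + m)*(0 + m) = 2 - 2*m*m = 2 - 2*m²)
l(z) = 36 (l(z) = (-2 - 4)² = (-6)² = 36)
4844/(-715) - 460/l(K(-7)) = 4844/(-715) - 460/36 = 4844*(-1/715) - 460*1/36 = -4844/715 - 115/9 = -125821/6435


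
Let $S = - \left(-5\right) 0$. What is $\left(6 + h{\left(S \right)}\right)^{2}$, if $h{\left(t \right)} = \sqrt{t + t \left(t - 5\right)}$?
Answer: $36$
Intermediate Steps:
$S = 0$ ($S = \left(-1\right) 0 = 0$)
$h{\left(t \right)} = \sqrt{t + t \left(-5 + t\right)}$
$\left(6 + h{\left(S \right)}\right)^{2} = \left(6 + \sqrt{0 \left(-4 + 0\right)}\right)^{2} = \left(6 + \sqrt{0 \left(-4\right)}\right)^{2} = \left(6 + \sqrt{0}\right)^{2} = \left(6 + 0\right)^{2} = 6^{2} = 36$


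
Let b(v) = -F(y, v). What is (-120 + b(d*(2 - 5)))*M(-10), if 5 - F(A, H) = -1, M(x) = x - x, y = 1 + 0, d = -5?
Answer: 0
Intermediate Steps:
y = 1
M(x) = 0
F(A, H) = 6 (F(A, H) = 5 - 1*(-1) = 5 + 1 = 6)
b(v) = -6 (b(v) = -1*6 = -6)
(-120 + b(d*(2 - 5)))*M(-10) = (-120 - 6)*0 = -126*0 = 0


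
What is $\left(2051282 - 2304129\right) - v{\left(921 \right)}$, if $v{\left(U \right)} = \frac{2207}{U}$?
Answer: $- \frac{232874294}{921} \approx -2.5285 \cdot 10^{5}$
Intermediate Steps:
$\left(2051282 - 2304129\right) - v{\left(921 \right)} = \left(2051282 - 2304129\right) - \frac{2207}{921} = \left(2051282 - 2304129\right) - 2207 \cdot \frac{1}{921} = -252847 - \frac{2207}{921} = - \frac{232874294}{921}$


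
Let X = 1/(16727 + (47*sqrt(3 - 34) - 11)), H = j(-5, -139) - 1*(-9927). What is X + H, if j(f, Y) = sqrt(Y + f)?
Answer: 2774528367861/279493135 + 12*I - 47*I*sqrt(31)/279493135 ≈ 9927.0 + 12.0*I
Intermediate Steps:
H = 9927 + 12*I (H = sqrt(-139 - 5) - 1*(-9927) = sqrt(-144) + 9927 = 12*I + 9927 = 9927 + 12*I ≈ 9927.0 + 12.0*I)
X = 1/(16716 + 47*I*sqrt(31)) (X = 1/(16727 + (47*sqrt(-31) - 11)) = 1/(16727 + (47*(I*sqrt(31)) - 11)) = 1/(16727 + (47*I*sqrt(31) - 11)) = 1/(16727 + (-11 + 47*I*sqrt(31))) = 1/(16716 + 47*I*sqrt(31)) ≈ 5.9808e-5 - 9.363e-7*I)
X + H = (16716/279493135 - 47*I*sqrt(31)/279493135) + (9927 + 12*I) = 2774528367861/279493135 + 12*I - 47*I*sqrt(31)/279493135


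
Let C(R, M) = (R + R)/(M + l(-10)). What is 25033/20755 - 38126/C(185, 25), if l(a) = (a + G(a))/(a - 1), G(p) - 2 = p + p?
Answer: -2178759728/767935 ≈ -2837.2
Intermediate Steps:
G(p) = 2 + 2*p (G(p) = 2 + (p + p) = 2 + 2*p)
l(a) = (2 + 3*a)/(-1 + a) (l(a) = (a + (2 + 2*a))/(a - 1) = (2 + 3*a)/(-1 + a))
C(R, M) = 2*R/(28/11 + M) (C(R, M) = (R + R)/(M + (2 + 3*(-10))/(-1 - 10)) = (2*R)/(M + (2 - 30)/(-11)) = (2*R)/(M - 1/11*(-28)) = (2*R)/(M + 28/11) = (2*R)/(28/11 + M) = 2*R/(28/11 + M))
25033/20755 - 38126/C(185, 25) = 25033/20755 - 38126/(22*185/(28 + 11*25)) = 25033*(1/20755) - 38126/(22*185/(28 + 275)) = 25033/20755 - 38126/(22*185/303) = 25033/20755 - 38126/(22*185*(1/303)) = 25033/20755 - 38126/4070/303 = 25033/20755 - 38126*303/4070 = 25033/20755 - 525099/185 = -2178759728/767935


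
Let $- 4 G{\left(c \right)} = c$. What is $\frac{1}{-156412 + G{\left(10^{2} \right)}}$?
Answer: $- \frac{1}{156437} \approx -6.3924 \cdot 10^{-6}$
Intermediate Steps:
$G{\left(c \right)} = - \frac{c}{4}$
$\frac{1}{-156412 + G{\left(10^{2} \right)}} = \frac{1}{-156412 - \frac{10^{2}}{4}} = \frac{1}{-156412 - 25} = \frac{1}{-156437} = - \frac{1}{156437}$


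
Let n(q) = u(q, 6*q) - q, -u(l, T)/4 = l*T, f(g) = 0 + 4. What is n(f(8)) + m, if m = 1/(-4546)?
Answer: -1763849/4546 ≈ -388.00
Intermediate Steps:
f(g) = 4
u(l, T) = -4*T*l (u(l, T) = -4*l*T = -4*T*l)
n(q) = -q - 24*q² (n(q) = -4*6*q*q - q = -24*q² - q = -q - 24*q²)
m = -1/4546 ≈ -0.00021997
n(f(8)) + m = 4*(-1 - 24*4) - 1/4546 = 4*(-1 - 96) - 1/4546 = 4*(-97) - 1/4546 = -388 - 1/4546 = -1763849/4546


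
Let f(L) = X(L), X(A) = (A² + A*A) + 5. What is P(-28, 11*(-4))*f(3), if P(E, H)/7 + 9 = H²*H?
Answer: -13716073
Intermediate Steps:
X(A) = 5 + 2*A² (X(A) = (A² + A²) + 5 = 2*A² + 5 = 5 + 2*A²)
P(E, H) = -63 + 7*H³ (P(E, H) = -63 + 7*(H²*H) = -63 + 7*H³)
f(L) = 5 + 2*L²
P(-28, 11*(-4))*f(3) = (-63 + 7*(11*(-4))³)*(5 + 2*3²) = (-63 + 7*(-44)³)*(5 + 2*9) = (-63 + 7*(-85184))*(5 + 18) = (-63 - 596288)*23 = -596351*23 = -13716073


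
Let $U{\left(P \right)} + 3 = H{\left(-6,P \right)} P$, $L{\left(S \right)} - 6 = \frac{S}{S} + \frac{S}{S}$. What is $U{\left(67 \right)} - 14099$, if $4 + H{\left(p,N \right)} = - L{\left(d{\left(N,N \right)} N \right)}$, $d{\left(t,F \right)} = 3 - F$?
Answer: $-14906$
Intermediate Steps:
$L{\left(S \right)} = 8$ ($L{\left(S \right)} = 6 + \left(\frac{S}{S} + \frac{S}{S}\right) = 6 + \left(1 + 1\right) = 6 + 2 = 8$)
$H{\left(p,N \right)} = -12$ ($H{\left(p,N \right)} = -4 - 8 = -12$)
$U{\left(P \right)} = -3 - 12 P$
$U{\left(67 \right)} - 14099 = \left(-3 - 804\right) - 14099 = -807 - 14099 = -14906$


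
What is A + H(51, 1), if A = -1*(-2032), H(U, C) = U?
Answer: 2083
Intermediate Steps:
A = 2032
A + H(51, 1) = 2032 + 51 = 2083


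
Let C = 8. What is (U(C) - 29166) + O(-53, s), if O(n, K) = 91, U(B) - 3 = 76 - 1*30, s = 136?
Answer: -29026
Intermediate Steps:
U(B) = 49 (U(B) = 3 + (76 - 1*30) = 3 + (76 - 30) = 3 + 46 = 49)
(U(C) - 29166) + O(-53, s) = (49 - 29166) + 91 = -29117 + 91 = -29026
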